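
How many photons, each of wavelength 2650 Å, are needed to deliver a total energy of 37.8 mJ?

5.04 × 10^16 photons

Per-photon energy: E = 7.496 × 10^-19 J (from wavelength = 2650 Å).
N = E_total / E_photon = 0.0378 J / 7.496 × 10^-19 J = 5.04 × 10^16.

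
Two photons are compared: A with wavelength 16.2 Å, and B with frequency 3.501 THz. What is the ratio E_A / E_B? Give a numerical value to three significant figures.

E_A = 1.226 × 10^-16 J (from wavelength = 16.2 Å, via E = hc/λ).
E_B = 2.320 × 10^-21 J (from frequency = 3.501 THz, via E = hf).
Ratio = 1.226 × 10^-16 / 2.320 × 10^-21 = 5.29 × 10^4.

5.29 × 10^4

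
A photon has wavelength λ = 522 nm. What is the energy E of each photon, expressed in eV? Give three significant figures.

Use h = 6.62607015e-34 J·s, c = 2.99792458e8 m/s, 1 eV = 1.602176634e-19 J.
Convert to SI: λ = 522 nm = 5.22e-7 m.
For a photon E = hc/λ, so E = 3.805e-19 J.
Converting to eV: E = 2.375 eV ≈ 2.38 eV.

2.38 eV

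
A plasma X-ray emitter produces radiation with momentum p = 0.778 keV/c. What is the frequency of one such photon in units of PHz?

Use h = 6.62607015 × 10^-34 J·s, c = 2.99792458 × 10^8 m/s, 1 eV = 1.602176634 × 10^-19 J.
In SI units: p = 0.778 keV/c = 4.1579 × 10^-25 kg·m/s.
Apply f = pc/h: f = 1.881 × 10^17 Hz.
Converting to PHz: f = 188.1 PHz ≈ 188 PHz.

188 PHz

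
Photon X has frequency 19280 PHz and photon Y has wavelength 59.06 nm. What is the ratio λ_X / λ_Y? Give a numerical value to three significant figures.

λ_X = 1.555e-11 m (from frequency = 19280 PHz, via λ = c/f).
λ_Y = 5.906e-8 m (from wavelength = 59.06 nm, via λ given directly).
Ratio = 1.555e-11 / 5.906e-8 = 2.63e-4.

2.63e-4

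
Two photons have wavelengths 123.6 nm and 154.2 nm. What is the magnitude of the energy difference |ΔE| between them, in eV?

Using E = hc/λ: E₁ = 1.6072e-18 J, E₂ = 1.2882e-18 J.
|ΔE| = |1.6072e-18 − 1.2882e-18| = 3.19e-19 J = 1.99 eV.

1.99 eV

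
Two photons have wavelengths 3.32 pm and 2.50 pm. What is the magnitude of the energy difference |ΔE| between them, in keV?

122 keV

Using E = hc/λ: E₁ = 5.983 × 10^-14 J, E₂ = 7.946 × 10^-14 J.
|ΔE| = |5.983 × 10^-14 − 7.946 × 10^-14| = 1.96 × 10^-14 J = 122 keV.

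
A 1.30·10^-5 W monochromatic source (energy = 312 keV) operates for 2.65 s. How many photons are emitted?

6.89·10^8 photons

Total energy: E_total = P·t = 1.30·10^-5 × 2.65 = 3.445·10^-5 J.
Per-photon energy: E = 4.999·10^-14 J.
N = E_total / E_photon = 6.89·10^8.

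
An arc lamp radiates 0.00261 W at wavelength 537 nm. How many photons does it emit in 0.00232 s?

Total energy: E_total = P·t = 0.00261 × 0.00232 = 6.055e-6 J.
Per-photon energy: E = 3.699e-19 J.
N = E_total / E_photon = 1.64e13.

1.64e13 photons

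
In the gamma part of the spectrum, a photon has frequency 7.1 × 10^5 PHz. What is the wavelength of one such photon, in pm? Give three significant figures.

Take c = 2.99792458 × 10^8 m/s.
First convert: f = 7.1 × 10^5 PHz = 7.1 × 10^20 Hz.
The photon relation is λ = c/f, giving λ = 4.222 × 10^-13 m.
Converting to pm: λ = 0.4222 pm ≈ 0.422 pm.

0.422 pm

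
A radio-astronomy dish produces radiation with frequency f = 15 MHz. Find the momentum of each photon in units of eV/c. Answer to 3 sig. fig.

6.20e-8 eV/c

Convert to SI: f = 15 MHz = 1.5e7 Hz.
Since p = hf/c for a photon, p = 3.315e-35 kg·m/s.
Converting to eV/c: p = 6.204e-8 eV/c ≈ 6.20e-8 eV/c.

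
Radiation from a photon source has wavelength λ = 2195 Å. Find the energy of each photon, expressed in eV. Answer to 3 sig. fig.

Take h = 6.62607015e-34 J·s, c = 2.99792458e8 m/s, 1 eV = 1.602176634e-19 J.
First convert: λ = 2195 Å = 2.195e-7 m.
Apply E = hc/λ: E = 9.050e-19 J.
Converting to eV: E = 5.648 eV ≈ 5.65 eV.

5.65 eV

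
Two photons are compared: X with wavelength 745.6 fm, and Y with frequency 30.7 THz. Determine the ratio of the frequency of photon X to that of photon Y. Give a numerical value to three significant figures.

1.31 × 10^7

f_X = 4.021 × 10^20 Hz (from wavelength = 745.6 fm, via f = c/λ).
f_Y = 3.070 × 10^13 Hz (from frequency = 30.7 THz, via f given directly).
Ratio = 4.021 × 10^20 / 3.070 × 10^13 = 1.31 × 10^7.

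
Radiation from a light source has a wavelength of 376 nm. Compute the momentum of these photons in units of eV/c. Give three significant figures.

3.30 eV/c

Take h = 6.62607015·10^-34 J·s, c = 2.99792458·10^8 m/s, 1 eV = 1.602176634·10^-19 J.
In SI units: λ = 376 nm = 3.76·10^-7 m.
Apply p = h/λ: p = 1.762·10^-27 kg·m/s.
Converting to eV/c: p = 3.297 eV/c ≈ 3.30 eV/c.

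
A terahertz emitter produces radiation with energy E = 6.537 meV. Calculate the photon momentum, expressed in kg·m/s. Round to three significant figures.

(c = 2.99792458·10^8 m/s, 1 eV = 1.602176634·10^-19 J.)
In SI units: E = 6.537 meV = 1.0473·10^-21 J.
Since p = E/c for a photon, p = 3.494·10^-30 kg·m/s.
So p ≈ 3.49·10^-30 kg·m/s.

3.49·10^-30 kg·m/s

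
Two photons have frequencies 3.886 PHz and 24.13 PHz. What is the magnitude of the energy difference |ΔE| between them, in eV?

Using E = hf: E₁ = 2.5749e-18 J, E₂ = 1.5989e-17 J.
|ΔE| = |2.5749e-18 − 1.5989e-17| = 1.34e-17 J = 83.7 eV.

83.7 eV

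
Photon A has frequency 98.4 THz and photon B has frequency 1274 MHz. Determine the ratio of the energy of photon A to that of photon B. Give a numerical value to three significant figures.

E_A = 6.520·10^-20 J (from frequency = 98.4 THz, via E = hf).
E_B = 8.442·10^-25 J (from frequency = 1274 MHz, via E = hf).
Ratio = 6.520·10^-20 / 8.442·10^-25 = 7.72·10^4.

7.72·10^4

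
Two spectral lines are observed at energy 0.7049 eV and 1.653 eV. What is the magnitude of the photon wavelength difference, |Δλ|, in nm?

Using λ = hc/E: λ₁ = 1.7589 × 10^-6 m, λ₂ = 7.5006 × 10^-7 m.
|Δλ| = |1.7589 × 10^-6 − 7.5006 × 10^-7| = 1.01 × 10^-6 m = 1010 nm.

1010 nm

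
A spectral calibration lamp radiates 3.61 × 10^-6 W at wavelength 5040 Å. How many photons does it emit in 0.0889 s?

8.14 × 10^11 photons

Total energy: E_total = P·t = 3.61 × 10^-6 × 0.0889 = 3.209 × 10^-7 J.
Per-photon energy: E = 3.941 × 10^-19 J.
N = E_total / E_photon = 8.14 × 10^11.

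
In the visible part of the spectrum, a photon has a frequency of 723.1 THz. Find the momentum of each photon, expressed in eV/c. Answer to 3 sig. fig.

2.99 eV/c

(h = 6.62607015·10^-34 J·s, c = 2.99792458·10^8 m/s, 1 eV = 1.602176634·10^-19 J.)
First convert: f = 723.1 THz = 7.231·10^14 Hz.
Since p = hf/c for a photon, p = 1.598·10^-27 kg·m/s.
Converting to eV/c: p = 2.991 eV/c ≈ 2.99 eV/c.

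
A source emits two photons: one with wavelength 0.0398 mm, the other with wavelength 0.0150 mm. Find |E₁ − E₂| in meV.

Using E = hc/λ: E₁ = 4.991·10^-21 J, E₂ = 1.324·10^-20 J.
|ΔE| = |4.991·10^-21 − 1.324·10^-20| = 8.25·10^-21 J = 51.5 meV.

51.5 meV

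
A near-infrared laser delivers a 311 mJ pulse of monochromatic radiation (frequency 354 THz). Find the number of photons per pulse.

Per-photon energy: E = 2.346 × 10^-19 J (from frequency = 354 THz).
N = E_total / E_photon = 0.311 J / 2.346 × 10^-19 J = 1.33 × 10^18.

1.33 × 10^18 photons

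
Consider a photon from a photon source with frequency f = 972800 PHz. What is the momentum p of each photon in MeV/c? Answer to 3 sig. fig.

4.02 MeV/c

In SI units: f = 972800 PHz = 9.728e20 Hz.
For a photon p = hf/c, so p = 2.150e-21 kg·m/s.
Converting to MeV/c: p = 4.023 MeV/c ≈ 4.02 MeV/c.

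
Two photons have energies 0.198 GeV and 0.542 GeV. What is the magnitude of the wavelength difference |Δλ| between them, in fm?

Using λ = hc/E: λ₁ = 6.262 × 10^-15 m, λ₂ = 2.288 × 10^-15 m.
|Δλ| = |6.262 × 10^-15 − 2.288 × 10^-15| = 3.97 × 10^-15 m = 3.97 fm.

3.97 fm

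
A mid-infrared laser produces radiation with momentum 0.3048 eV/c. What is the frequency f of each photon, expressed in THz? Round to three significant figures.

(h = 6.62607015e-34 J·s, c = 2.99792458e8 m/s, 1 eV = 1.602176634e-19 J.)
Convert to SI: p = 0.3048 eV/c = 1.6289e-28 kg·m/s.
Since f = pc/h for a photon, f = 7.370e13 Hz.
Converting to THz: f = 73.70 THz ≈ 73.7 THz.

73.7 THz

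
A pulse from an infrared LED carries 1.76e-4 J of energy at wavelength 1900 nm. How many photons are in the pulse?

Per-photon energy: E = 1.045e-19 J (from wavelength = 1900 nm).
N = E_total / E_photon = 1.76e-4 J / 1.045e-19 J = 1.68e15.

1.68e15 photons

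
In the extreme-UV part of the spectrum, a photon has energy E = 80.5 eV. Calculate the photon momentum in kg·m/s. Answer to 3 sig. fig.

4.30e-26 kg·m/s

Take c = 2.99792458e8 m/s, 1 eV = 1.602176634e-19 J.
Convert to SI: E = 80.5 eV = 1.2898e-17 J.
Apply p = E/c: p = 4.302e-26 kg·m/s.
So p ≈ 4.30e-26 kg·m/s.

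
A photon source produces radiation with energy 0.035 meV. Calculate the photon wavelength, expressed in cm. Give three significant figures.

Use h = 6.62607015 × 10^-34 J·s, c = 2.99792458 × 10^8 m/s, 1 eV = 1.602176634 × 10^-19 J.
Convert to SI: E = 0.035 meV = 5.6076 × 10^-24 J.
For a photon λ = hc/E, so λ = 0.03542 m.
Converting to cm: λ = 3.542 cm ≈ 3.54 cm.

3.54 cm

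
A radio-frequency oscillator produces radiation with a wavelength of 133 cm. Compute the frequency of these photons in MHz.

(c = 2.99792458 × 10^8 m/s.)
Convert to SI: λ = 133 cm = 1.33 m.
For a photon f = c/λ, so f = 2.254 × 10^8 Hz.
Converting to MHz: f = 225.4 MHz ≈ 225 MHz.

225 MHz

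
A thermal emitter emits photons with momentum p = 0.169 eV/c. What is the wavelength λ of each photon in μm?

7.34 μm

Take h = 6.62607015e-34 J·s, c = 2.99792458e8 m/s, 1 eV = 1.602176634e-19 J.
Convert to SI: p = 0.169 eV/c = 9.0318e-29 kg·m/s.
Since λ = h/p for a photon, λ = 7.336e-6 m.
Converting to μm: λ = 7.336 μm ≈ 7.34 μm.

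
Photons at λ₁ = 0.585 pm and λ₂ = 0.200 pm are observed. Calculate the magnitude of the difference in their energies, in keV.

Using E = hc/λ: E₁ = 3.396e-13 J, E₂ = 9.932e-13 J.
|ΔE| = |3.396e-13 − 9.932e-13| = 6.54e-13 J = 4080 keV.

4080 keV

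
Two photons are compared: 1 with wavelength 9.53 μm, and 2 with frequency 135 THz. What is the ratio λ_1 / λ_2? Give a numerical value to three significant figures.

4.29

λ_1 = 9.530 × 10^-6 m (from wavelength = 9.53 μm, via λ given directly).
λ_2 = 2.221 × 10^-6 m (from frequency = 135 THz, via λ = c/f).
Ratio = 9.530 × 10^-6 / 2.221 × 10^-6 = 4.29.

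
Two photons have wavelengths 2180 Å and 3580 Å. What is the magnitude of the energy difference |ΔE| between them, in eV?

2.22 eV

Using E = hc/λ: E₁ = 9.112 × 10^-19 J, E₂ = 5.549 × 10^-19 J.
|ΔE| = |9.112 × 10^-19 − 5.549 × 10^-19| = 3.56 × 10^-19 J = 2.22 eV.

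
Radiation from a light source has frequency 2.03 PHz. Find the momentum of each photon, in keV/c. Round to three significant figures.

8.40 × 10^-3 keV/c

Convert to SI: f = 2.03 PHz = 2.03 × 10^15 Hz.
The photon relation is p = hf/c, giving p = 4.487 × 10^-27 kg·m/s.
Converting to keV/c: p = 0.008395 keV/c ≈ 8.40 × 10^-3 keV/c.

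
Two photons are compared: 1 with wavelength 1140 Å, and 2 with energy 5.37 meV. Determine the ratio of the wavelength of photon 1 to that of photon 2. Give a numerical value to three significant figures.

4.94 × 10^-4

λ_1 = 1.140 × 10^-7 m (from wavelength = 1140 Å, via λ given directly).
λ_2 = 2.309 × 10^-4 m (from energy = 5.37 meV, via λ = hc/E).
Ratio = 1.140 × 10^-7 / 2.309 × 10^-4 = 4.94 × 10^-4.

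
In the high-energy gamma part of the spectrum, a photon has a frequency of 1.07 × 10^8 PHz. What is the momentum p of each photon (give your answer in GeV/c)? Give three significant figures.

0.443 GeV/c

First convert: f = 1.07 × 10^8 PHz = 1.07 × 10^23 Hz.
Apply p = hf/c: p = 2.365 × 10^-19 kg·m/s.
Converting to GeV/c: p = 0.4425 GeV/c ≈ 0.443 GeV/c.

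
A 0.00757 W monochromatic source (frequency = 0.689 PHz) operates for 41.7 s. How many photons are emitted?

Total energy: E_total = P·t = 0.00757 × 41.7 = 0.3157 J.
Per-photon energy: E = 4.565e-19 J.
N = E_total / E_photon = 6.91e17.

6.91e17 photons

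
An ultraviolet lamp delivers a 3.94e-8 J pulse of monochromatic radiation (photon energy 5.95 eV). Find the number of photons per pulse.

Per-photon energy: E = 9.533e-19 J (from energy = 5.95 eV).
N = E_total / E_photon = 3.94e-8 J / 9.533e-19 J = 4.13e10.

4.13e10 photons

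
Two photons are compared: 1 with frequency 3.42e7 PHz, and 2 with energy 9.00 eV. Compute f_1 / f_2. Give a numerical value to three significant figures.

1.57e7

f_1 = 3.420e22 Hz (from frequency = 3.42e7 PHz, via f given directly).
f_2 = 2.176e15 Hz (from energy = 9.00 eV, via f = E/h).
Ratio = 3.420e22 / 2.176e15 = 1.57e7.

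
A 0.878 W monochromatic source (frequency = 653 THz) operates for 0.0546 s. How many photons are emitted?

1.11·10^17 photons

Total energy: E_total = P·t = 0.878 × 0.0546 = 0.04794 J.
Per-photon energy: E = 4.327·10^-19 J.
N = E_total / E_photon = 1.11·10^17.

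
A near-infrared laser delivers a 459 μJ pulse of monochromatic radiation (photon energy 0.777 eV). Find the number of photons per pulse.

3.69e15 photons

Per-photon energy: E = 1.245e-19 J (from energy = 0.777 eV).
N = E_total / E_photon = 4.59e-4 J / 1.245e-19 J = 3.69e15.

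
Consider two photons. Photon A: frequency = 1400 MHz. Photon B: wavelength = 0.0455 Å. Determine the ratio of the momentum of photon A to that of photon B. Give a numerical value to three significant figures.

2.12 × 10^-11

p_A = 3.094 × 10^-33 kg·m/s (from frequency = 1400 MHz, via p = hf/c).
p_B = 1.456 × 10^-22 kg·m/s (from wavelength = 0.0455 Å, via p = h/λ).
Ratio = 3.094 × 10^-33 / 1.456 × 10^-22 = 2.12 × 10^-11.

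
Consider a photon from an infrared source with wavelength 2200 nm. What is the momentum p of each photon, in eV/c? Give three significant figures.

0.564 eV/c

(h = 6.62607015e-34 J·s, c = 2.99792458e8 m/s, 1 eV = 1.602176634e-19 J.)
Convert to SI: λ = 2200 nm = 2.2e-6 m.
The photon relation is p = h/λ, giving p = 3.012e-28 kg·m/s.
Converting to eV/c: p = 0.5636 eV/c ≈ 0.564 eV/c.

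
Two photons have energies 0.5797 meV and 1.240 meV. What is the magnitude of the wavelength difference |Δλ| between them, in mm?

Using λ = hc/E: λ₁ = 0.0021388 m, λ₂ = 9.9987e-4 m.
|Δλ| = |0.0021388 − 9.9987e-4| = 0.00114 m = 1.14 mm.

1.14 mm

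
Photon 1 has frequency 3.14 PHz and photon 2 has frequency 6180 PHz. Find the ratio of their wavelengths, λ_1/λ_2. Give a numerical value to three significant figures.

1970

λ_1 = 9.548e-8 m (from frequency = 3.14 PHz, via λ = c/f).
λ_2 = 4.851e-11 m (from frequency = 6180 PHz, via λ = c/f).
Ratio = 9.548e-8 / 4.851e-11 = 1970.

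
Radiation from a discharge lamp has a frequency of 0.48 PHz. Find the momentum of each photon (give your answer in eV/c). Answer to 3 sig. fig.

1.99 eV/c

First convert: f = 0.48 PHz = 4.8 × 10^14 Hz.
The photon relation is p = hf/c, giving p = 1.061 × 10^-27 kg·m/s.
Converting to eV/c: p = 1.985 eV/c ≈ 1.99 eV/c.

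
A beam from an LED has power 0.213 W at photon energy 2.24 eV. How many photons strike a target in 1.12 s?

Total energy: E_total = P·t = 0.213 × 1.12 = 0.2386 J.
Per-photon energy: E = 3.589e-19 J.
N = E_total / E_photon = 6.65e17.

6.65e17 photons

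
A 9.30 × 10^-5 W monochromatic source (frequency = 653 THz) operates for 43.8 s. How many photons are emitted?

Total energy: E_total = P·t = 9.30 × 10^-5 × 43.8 = 0.004073 J.
Per-photon energy: E = 4.327 × 10^-19 J.
N = E_total / E_photon = 9.41 × 10^15.

9.41 × 10^15 photons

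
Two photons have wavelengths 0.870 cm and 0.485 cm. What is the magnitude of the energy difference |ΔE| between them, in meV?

0.113 meV

Using E = hc/λ: E₁ = 2.283·10^-23 J, E₂ = 4.096·10^-23 J.
|ΔE| = |2.283·10^-23 − 4.096·10^-23| = 1.81·10^-23 J = 0.113 meV.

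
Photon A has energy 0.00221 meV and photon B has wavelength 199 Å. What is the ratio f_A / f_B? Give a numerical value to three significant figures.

f_A = 5.344e8 Hz (from energy = 0.00221 meV, via f = E/h).
f_B = 1.506e16 Hz (from wavelength = 199 Å, via f = c/λ).
Ratio = 5.344e8 / 1.506e16 = 3.55e-8.

3.55e-8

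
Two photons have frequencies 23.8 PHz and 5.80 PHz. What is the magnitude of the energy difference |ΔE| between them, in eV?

Using E = hf: E₁ = 1.577 × 10^-17 J, E₂ = 3.843 × 10^-18 J.
|ΔE| = |1.577 × 10^-17 − 3.843 × 10^-18| = 1.19 × 10^-17 J = 74.4 eV.

74.4 eV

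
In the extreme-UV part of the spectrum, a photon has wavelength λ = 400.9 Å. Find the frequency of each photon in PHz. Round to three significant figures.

Convert to SI: λ = 400.9 Å = 4.009e-8 m.
For a photon f = c/λ, so f = 7.478e15 Hz.
Converting to PHz: f = 7.478 PHz ≈ 7.48 PHz.

7.48 PHz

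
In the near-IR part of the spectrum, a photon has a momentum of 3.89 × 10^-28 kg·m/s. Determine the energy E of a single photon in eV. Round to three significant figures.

0.728 eV

For a photon E = pc, so E = 1.166 × 10^-19 J.
Converting to eV: E = 0.7279 eV ≈ 0.728 eV.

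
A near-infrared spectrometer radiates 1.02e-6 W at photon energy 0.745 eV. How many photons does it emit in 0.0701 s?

Total energy: E_total = P·t = 1.02e-6 × 0.0701 = 7.150e-8 J.
Per-photon energy: E = 1.194e-19 J.
N = E_total / E_photon = 5.99e11.

5.99e11 photons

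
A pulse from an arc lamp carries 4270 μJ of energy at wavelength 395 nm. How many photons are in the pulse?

8.49·10^15 photons

Per-photon energy: E = 5.029·10^-19 J (from wavelength = 395 nm).
N = E_total / E_photon = 0.00427 J / 5.029·10^-19 J = 8.49·10^15.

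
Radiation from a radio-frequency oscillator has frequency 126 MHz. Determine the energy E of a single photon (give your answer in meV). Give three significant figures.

In SI units: f = 126 MHz = 1.26e8 Hz.
Apply E = hf: E = 8.349e-26 J.
Converting to meV: E = 5.211e-4 meV ≈ 5.21e-4 meV.

5.21e-4 meV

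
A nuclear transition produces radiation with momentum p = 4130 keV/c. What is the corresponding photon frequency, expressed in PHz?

9.99 × 10^5 PHz

First convert: p = 4130 keV/c = 2.2072 × 10^-21 kg·m/s.
The photon relation is f = pc/h, giving f = 9.986 × 10^20 Hz.
Converting to PHz: f = 998600 PHz ≈ 9.99 × 10^5 PHz.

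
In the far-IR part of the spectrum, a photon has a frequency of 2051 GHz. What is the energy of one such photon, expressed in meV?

8.48 meV

Take h = 6.62607015 × 10^-34 J·s, 1 eV = 1.602176634 × 10^-19 J.
First convert: f = 2051 GHz = 2.051 × 10^12 Hz.
Apply E = hf: E = 1.359 × 10^-21 J.
Converting to meV: E = 8.482 meV ≈ 8.48 meV.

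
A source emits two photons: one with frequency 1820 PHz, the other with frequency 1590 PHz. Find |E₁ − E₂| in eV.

Using E = hf: E₁ = 1.206·10^-15 J, E₂ = 1.054·10^-15 J.
|ΔE| = |1.206·10^-15 − 1.054·10^-15| = 1.52·10^-16 J = 951 eV.

951 eV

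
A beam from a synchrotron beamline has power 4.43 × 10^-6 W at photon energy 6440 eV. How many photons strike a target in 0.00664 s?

Total energy: E_total = P·t = 4.43 × 10^-6 × 0.00664 = 2.942 × 10^-8 J.
Per-photon energy: E = 1.032 × 10^-15 J.
N = E_total / E_photon = 2.85 × 10^7.

2.85 × 10^7 photons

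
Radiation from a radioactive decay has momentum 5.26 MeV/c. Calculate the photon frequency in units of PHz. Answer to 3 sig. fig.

1.27e6 PHz

First convert: p = 5.26 MeV/c = 2.8111e-21 kg·m/s.
For a photon f = pc/h, so f = 1.272e21 Hz.
Converting to PHz: f = 1.272e6 PHz ≈ 1.27e6 PHz.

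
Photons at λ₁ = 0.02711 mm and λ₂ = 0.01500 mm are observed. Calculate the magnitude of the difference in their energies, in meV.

Using E = hc/λ: E₁ = 7.3274 × 10^-21 J, E₂ = 1.3243 × 10^-20 J.
|ΔE| = |7.3274 × 10^-21 − 1.3243 × 10^-20| = 5.92 × 10^-21 J = 36.9 meV.

36.9 meV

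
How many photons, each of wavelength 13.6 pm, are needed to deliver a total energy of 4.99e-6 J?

Per-photon energy: E = 1.461e-14 J (from wavelength = 13.6 pm).
N = E_total / E_photon = 4.99e-6 J / 1.461e-14 J = 3.42e8.

3.42e8 photons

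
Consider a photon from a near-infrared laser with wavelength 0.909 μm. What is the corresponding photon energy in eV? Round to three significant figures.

1.36 eV

In SI units: λ = 0.909 μm = 9.09 × 10^-7 m.
Since E = hc/λ for a photon, E = 2.185 × 10^-19 J.
Converting to eV: E = 1.364 eV ≈ 1.36 eV.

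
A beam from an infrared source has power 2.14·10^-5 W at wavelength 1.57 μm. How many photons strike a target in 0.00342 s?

5.78·10^11 photons

Total energy: E_total = P·t = 2.14·10^-5 × 0.00342 = 7.319·10^-8 J.
Per-photon energy: E = 1.265·10^-19 J.
N = E_total / E_photon = 5.78·10^11.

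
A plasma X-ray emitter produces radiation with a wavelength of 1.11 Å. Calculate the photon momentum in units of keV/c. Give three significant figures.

11.2 keV/c

In SI units: λ = 1.11 Å = 1.11e-10 m.
Apply p = h/λ: p = 5.969e-24 kg·m/s.
Converting to keV/c: p = 11.17 keV/c ≈ 11.2 keV/c.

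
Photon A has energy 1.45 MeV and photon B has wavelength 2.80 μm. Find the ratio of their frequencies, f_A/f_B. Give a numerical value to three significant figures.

f_A = 3.506 × 10^20 Hz (from energy = 1.45 MeV, via f = E/h).
f_B = 1.071 × 10^14 Hz (from wavelength = 2.80 μm, via f = c/λ).
Ratio = 3.506 × 10^20 / 1.071 × 10^14 = 3.27 × 10^6.

3.27 × 10^6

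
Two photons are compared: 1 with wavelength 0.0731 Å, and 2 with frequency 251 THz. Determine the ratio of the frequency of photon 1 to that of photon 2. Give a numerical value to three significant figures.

f_1 = 4.101e19 Hz (from wavelength = 0.0731 Å, via f = c/λ).
f_2 = 2.510e14 Hz (from frequency = 251 THz, via f given directly).
Ratio = 4.101e19 / 2.510e14 = 1.63e5.

1.63e5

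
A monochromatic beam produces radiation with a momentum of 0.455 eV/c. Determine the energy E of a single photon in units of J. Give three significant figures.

7.29e-20 J

Convert to SI: p = 0.455 eV/c = 2.4317e-28 kg·m/s.
The photon relation is E = pc, giving E = 7.290e-20 J.
So E ≈ 7.29e-20 J.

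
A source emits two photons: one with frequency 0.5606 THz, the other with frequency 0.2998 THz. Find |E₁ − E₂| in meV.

Using E = hf: E₁ = 3.7146e-22 J, E₂ = 1.9865e-22 J.
|ΔE| = |3.7146e-22 − 1.9865e-22| = 1.73e-22 J = 1.08 meV.

1.08 meV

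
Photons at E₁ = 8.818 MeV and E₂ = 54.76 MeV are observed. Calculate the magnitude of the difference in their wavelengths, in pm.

Using λ = hc/E: λ₁ = 1.4060 × 10^-13 m, λ₂ = 2.2641 × 10^-14 m.
|Δλ| = |1.4060 × 10^-13 − 2.2641 × 10^-14| = 1.18 × 10^-13 m = 0.118 pm.

0.118 pm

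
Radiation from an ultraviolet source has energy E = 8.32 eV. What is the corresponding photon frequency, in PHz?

In SI units: E = 8.32 eV = 1.3330e-18 J.
The photon relation is f = E/h, giving f = 2.012e15 Hz.
Converting to PHz: f = 2.012 PHz ≈ 2.01 PHz.

2.01 PHz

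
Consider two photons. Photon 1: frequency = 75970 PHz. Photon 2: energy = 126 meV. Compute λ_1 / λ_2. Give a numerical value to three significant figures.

λ_1 = 3.946e-12 m (from frequency = 75970 PHz, via λ = c/f).
λ_2 = 9.840e-6 m (from energy = 126 meV, via λ = hc/E).
Ratio = 3.946e-12 / 9.840e-6 = 4.01e-7.

4.01e-7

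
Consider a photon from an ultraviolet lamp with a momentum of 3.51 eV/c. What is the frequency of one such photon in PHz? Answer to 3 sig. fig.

(h = 6.62607015·10^-34 J·s, c = 2.99792458·10^8 m/s, 1 eV = 1.602176634·10^-19 J.)
Convert to SI: p = 3.51 eV/c = 1.8758·10^-27 kg·m/s.
Apply f = pc/h: f = 8.487·10^14 Hz.
Converting to PHz: f = 0.8487 PHz ≈ 0.849 PHz.

0.849 PHz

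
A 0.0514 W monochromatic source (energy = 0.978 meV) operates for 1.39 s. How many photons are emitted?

4.56e20 photons

Total energy: E_total = P·t = 0.0514 × 1.39 = 0.07145 J.
Per-photon energy: E = 1.567e-22 J.
N = E_total / E_photon = 4.56e20.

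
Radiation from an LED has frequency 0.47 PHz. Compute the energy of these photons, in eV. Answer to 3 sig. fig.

1.94 eV

Use h = 6.62607015 × 10^-34 J·s, 1 eV = 1.602176634 × 10^-19 J.
In SI units: f = 0.47 PHz = 4.7 × 10^14 Hz.
Since E = hf for a photon, E = 3.114 × 10^-19 J.
Converting to eV: E = 1.944 eV ≈ 1.94 eV.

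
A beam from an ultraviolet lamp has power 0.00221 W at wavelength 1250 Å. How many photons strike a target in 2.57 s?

Total energy: E_total = P·t = 0.00221 × 2.57 = 0.005680 J.
Per-photon energy: E = 1.589e-18 J.
N = E_total / E_photon = 3.57e15.

3.57e15 photons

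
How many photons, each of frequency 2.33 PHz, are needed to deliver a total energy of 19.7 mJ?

Per-photon energy: E = 1.544 × 10^-18 J (from frequency = 2.33 PHz).
N = E_total / E_photon = 0.0197 J / 1.544 × 10^-18 J = 1.28 × 10^16.

1.28 × 10^16 photons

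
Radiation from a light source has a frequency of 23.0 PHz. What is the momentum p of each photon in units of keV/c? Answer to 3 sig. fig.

0.0951 keV/c

(h = 6.62607015 × 10^-34 J·s, c = 2.99792458 × 10^8 m/s, 1 eV = 1.602176634 × 10^-19 J.)
Convert to SI: f = 23.0 PHz = 2.30 × 10^16 Hz.
Apply p = hf/c: p = 5.084 × 10^-26 kg·m/s.
Converting to keV/c: p = 0.09512 keV/c ≈ 0.0951 keV/c.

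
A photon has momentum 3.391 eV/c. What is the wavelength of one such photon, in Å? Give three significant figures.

Take h = 6.62607015·10^-34 J·s, c = 2.99792458·10^8 m/s, 1 eV = 1.602176634·10^-19 J.
In SI units: p = 3.391 eV/c = 1.8122·10^-27 kg·m/s.
For a photon λ = h/p, so λ = 3.656·10^-7 m.
Converting to Å: λ = 3656 Å ≈ 3660 Å.

3660 Å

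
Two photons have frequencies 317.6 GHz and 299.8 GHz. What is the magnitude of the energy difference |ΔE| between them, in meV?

0.0736 meV

Using E = hf: E₁ = 2.1044·10^-22 J, E₂ = 1.9865·10^-22 J.
|ΔE| = |2.1044·10^-22 − 1.9865·10^-22| = 1.18·10^-23 J = 0.0736 meV.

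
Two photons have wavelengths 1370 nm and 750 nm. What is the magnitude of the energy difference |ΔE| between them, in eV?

Using E = hc/λ: E₁ = 1.450e-19 J, E₂ = 2.649e-19 J.
|ΔE| = |1.450e-19 − 2.649e-19| = 1.20e-19 J = 0.748 eV.

0.748 eV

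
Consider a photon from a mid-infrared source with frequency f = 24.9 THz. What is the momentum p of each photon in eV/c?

In SI units: f = 24.9 THz = 2.49 × 10^13 Hz.
For a photon p = hf/c, so p = 5.503 × 10^-29 kg·m/s.
Converting to eV/c: p = 0.1030 eV/c ≈ 0.103 eV/c.

0.103 eV/c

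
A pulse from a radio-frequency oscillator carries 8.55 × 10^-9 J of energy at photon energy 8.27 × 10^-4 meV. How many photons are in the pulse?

6.45 × 10^16 photons

Per-photon energy: E = 1.325 × 10^-25 J (from energy = 8.27 × 10^-4 meV).
N = E_total / E_photon = 8.55 × 10^-9 J / 1.325 × 10^-25 J = 6.45 × 10^16.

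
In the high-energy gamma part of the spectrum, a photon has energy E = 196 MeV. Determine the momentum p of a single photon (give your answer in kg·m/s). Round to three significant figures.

1.05·10^-19 kg·m/s

In SI units: E = 196 MeV = 3.1403·10^-11 J.
For a photon p = E/c, so p = 1.047·10^-19 kg·m/s.
So p ≈ 1.05·10^-19 kg·m/s.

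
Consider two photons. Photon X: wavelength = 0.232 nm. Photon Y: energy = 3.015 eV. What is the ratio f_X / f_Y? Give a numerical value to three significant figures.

1770

f_X = 1.292 × 10^18 Hz (from wavelength = 0.232 nm, via f = c/λ).
f_Y = 7.290 × 10^14 Hz (from energy = 3.015 eV, via f = E/h).
Ratio = 1.292 × 10^18 / 7.290 × 10^14 = 1770.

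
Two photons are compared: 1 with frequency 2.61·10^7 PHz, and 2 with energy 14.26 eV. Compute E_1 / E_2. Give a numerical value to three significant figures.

7.57·10^6

E_1 = 1.729·10^-11 J (from frequency = 2.61·10^7 PHz, via E = hf).
E_2 = 2.285·10^-18 J (from energy = 14.26 eV, via E given directly).
Ratio = 1.729·10^-11 / 2.285·10^-18 = 7.57·10^6.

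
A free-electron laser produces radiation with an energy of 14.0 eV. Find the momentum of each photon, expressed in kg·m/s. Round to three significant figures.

In SI units: E = 14.0 eV = 2.2430 × 10^-18 J.
For a photon p = E/c, so p = 7.482 × 10^-27 kg·m/s.
So p ≈ 7.48 × 10^-27 kg·m/s.

7.48 × 10^-27 kg·m/s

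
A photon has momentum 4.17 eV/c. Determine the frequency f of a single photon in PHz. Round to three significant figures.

Convert to SI: p = 4.17 eV/c = 2.2286e-27 kg·m/s.
Since f = pc/h for a photon, f = 1.008e15 Hz.
Converting to PHz: f = 1.008 PHz ≈ 1.01 PHz.

1.01 PHz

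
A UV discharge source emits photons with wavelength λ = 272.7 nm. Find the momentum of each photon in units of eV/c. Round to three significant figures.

Convert to SI: λ = 272.7 nm = 2.727e-7 m.
The photon relation is p = h/λ, giving p = 2.430e-27 kg·m/s.
Converting to eV/c: p = 4.547 eV/c ≈ 4.55 eV/c.

4.55 eV/c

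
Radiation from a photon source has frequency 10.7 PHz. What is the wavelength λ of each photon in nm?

Use c = 2.99792458·10^8 m/s.
In SI units: f = 10.7 PHz = 1.07·10^16 Hz.
Since λ = c/f for a photon, λ = 2.802·10^-8 m.
Converting to nm: λ = 28.02 nm ≈ 28.0 nm.

28.0 nm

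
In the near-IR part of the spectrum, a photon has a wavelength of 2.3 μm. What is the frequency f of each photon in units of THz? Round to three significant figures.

Take c = 2.99792458 × 10^8 m/s.
In SI units: λ = 2.3 μm = 2.3 × 10^-6 m.
Apply f = c/λ: f = 1.303 × 10^14 Hz.
Converting to THz: f = 130.3 THz ≈ 130 THz.

130 THz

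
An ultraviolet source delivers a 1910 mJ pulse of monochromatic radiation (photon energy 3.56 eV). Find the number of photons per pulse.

3.35 × 10^18 photons

Per-photon energy: E = 5.704 × 10^-19 J (from energy = 3.56 eV).
N = E_total / E_photon = 1.91 J / 5.704 × 10^-19 J = 3.35 × 10^18.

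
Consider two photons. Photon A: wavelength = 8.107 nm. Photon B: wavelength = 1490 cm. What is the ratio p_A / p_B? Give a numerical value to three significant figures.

1.84 × 10^9

p_A = 8.173 × 10^-26 kg·m/s (from wavelength = 8.107 nm, via p = h/λ).
p_B = 4.447 × 10^-35 kg·m/s (from wavelength = 1490 cm, via p = h/λ).
Ratio = 8.173 × 10^-26 / 4.447 × 10^-35 = 1.84 × 10^9.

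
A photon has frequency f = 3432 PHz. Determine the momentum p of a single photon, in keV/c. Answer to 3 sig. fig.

Take h = 6.62607015·10^-34 J·s, c = 2.99792458·10^8 m/s, 1 eV = 1.602176634·10^-19 J.
In SI units: f = 3432 PHz = 3.432·10^18 Hz.
The photon relation is p = hf/c, giving p = 7.585·10^-24 kg·m/s.
Converting to keV/c: p = 14.19 keV/c ≈ 14.2 keV/c.

14.2 keV/c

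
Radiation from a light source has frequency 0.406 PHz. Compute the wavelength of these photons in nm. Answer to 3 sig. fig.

738 nm

First convert: f = 0.406 PHz = 4.06e14 Hz.
The photon relation is λ = c/f, giving λ = 7.384e-7 m.
Converting to nm: λ = 738.4 nm ≈ 738 nm.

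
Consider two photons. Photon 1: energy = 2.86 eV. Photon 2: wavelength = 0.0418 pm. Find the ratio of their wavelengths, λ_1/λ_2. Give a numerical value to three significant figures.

λ_1 = 4.335 × 10^-7 m (from energy = 2.86 eV, via λ = hc/E).
λ_2 = 4.180 × 10^-14 m (from wavelength = 0.0418 pm, via λ given directly).
Ratio = 4.335 × 10^-7 / 4.180 × 10^-14 = 1.04 × 10^7.

1.04 × 10^7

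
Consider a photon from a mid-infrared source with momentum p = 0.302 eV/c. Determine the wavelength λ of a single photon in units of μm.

Convert to SI: p = 0.302 eV/c = 1.6140 × 10^-28 kg·m/s.
Since λ = h/p for a photon, λ = 4.105 × 10^-6 m.
Converting to μm: λ = 4.105 μm ≈ 4.11 μm.

4.11 μm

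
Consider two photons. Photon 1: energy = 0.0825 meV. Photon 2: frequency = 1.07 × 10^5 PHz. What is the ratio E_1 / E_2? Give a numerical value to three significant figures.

1.86 × 10^-10

E_1 = 1.322 × 10^-23 J (from energy = 0.0825 meV, via E given directly).
E_2 = 7.090 × 10^-14 J (from frequency = 1.07 × 10^5 PHz, via E = hf).
Ratio = 1.322 × 10^-23 / 7.090 × 10^-14 = 1.86 × 10^-10.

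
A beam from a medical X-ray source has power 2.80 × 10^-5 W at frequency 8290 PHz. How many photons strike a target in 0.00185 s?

9.43 × 10^6 photons

Total energy: E_total = P·t = 2.80 × 10^-5 × 0.00185 = 5.180 × 10^-8 J.
Per-photon energy: E = 5.493 × 10^-15 J.
N = E_total / E_photon = 9.43 × 10^6.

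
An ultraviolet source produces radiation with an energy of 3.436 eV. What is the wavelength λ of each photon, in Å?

Convert to SI: E = 3.436 eV = 5.5051 × 10^-19 J.
For a photon λ = hc/E, so λ = 3.608 × 10^-7 m.
Converting to Å: λ = 3608 Å ≈ 3610 Å.

3610 Å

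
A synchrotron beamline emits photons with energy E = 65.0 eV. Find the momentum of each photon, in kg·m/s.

3.47·10^-26 kg·m/s

In SI units: E = 65.0 eV = 1.0414·10^-17 J.
The photon relation is p = E/c, giving p = 3.474·10^-26 kg·m/s.
So p ≈ 3.47·10^-26 kg·m/s.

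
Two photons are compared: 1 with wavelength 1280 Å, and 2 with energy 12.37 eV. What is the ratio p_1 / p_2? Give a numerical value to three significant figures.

0.783

p_1 = 5.177·10^-27 kg·m/s (from wavelength = 1280 Å, via p = h/λ).
p_2 = 6.611·10^-27 kg·m/s (from energy = 12.37 eV, via p = E/c).
Ratio = 5.177·10^-27 / 6.611·10^-27 = 0.783.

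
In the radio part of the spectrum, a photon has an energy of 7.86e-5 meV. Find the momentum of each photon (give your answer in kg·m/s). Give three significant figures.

4.20e-35 kg·m/s

Use c = 2.99792458e8 m/s, 1 eV = 1.602176634e-19 J.
In SI units: E = 7.86e-5 meV = 1.2593e-26 J.
The photon relation is p = E/c, giving p = 4.201e-35 kg·m/s.
So p ≈ 4.20e-35 kg·m/s.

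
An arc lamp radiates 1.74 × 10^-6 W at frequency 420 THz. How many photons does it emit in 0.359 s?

Total energy: E_total = P·t = 1.74 × 10^-6 × 0.359 = 6.247 × 10^-7 J.
Per-photon energy: E = 2.783 × 10^-19 J.
N = E_total / E_photon = 2.24 × 10^12.

2.24 × 10^12 photons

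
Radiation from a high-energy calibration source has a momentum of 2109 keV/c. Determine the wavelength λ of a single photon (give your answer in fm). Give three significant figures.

588 fm

Use h = 6.62607015 × 10^-34 J·s, c = 2.99792458 × 10^8 m/s, 1 eV = 1.602176634 × 10^-19 J.
Convert to SI: p = 2109 keV/c = 1.1271 × 10^-21 kg·m/s.
The photon relation is λ = h/p, giving λ = 5.879 × 10^-13 m.
Converting to fm: λ = 587.9 fm ≈ 588 fm.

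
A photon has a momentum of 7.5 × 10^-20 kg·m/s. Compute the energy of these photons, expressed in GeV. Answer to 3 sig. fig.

0.140 GeV

The photon relation is E = pc, giving E = 2.248 × 10^-11 J.
Converting to GeV: E = 0.1403 GeV ≈ 0.140 GeV.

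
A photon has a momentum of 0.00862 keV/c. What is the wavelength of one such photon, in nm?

Take h = 6.62607015 × 10^-34 J·s, c = 2.99792458 × 10^8 m/s, 1 eV = 1.602176634 × 10^-19 J.
In SI units: p = 0.00862 keV/c = 4.6068 × 10^-27 kg·m/s.
Apply λ = h/p: λ = 1.438 × 10^-7 m.
Converting to nm: λ = 143.8 nm ≈ 144 nm.

144 nm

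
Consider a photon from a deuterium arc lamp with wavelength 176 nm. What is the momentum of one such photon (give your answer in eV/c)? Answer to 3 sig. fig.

7.04 eV/c

(h = 6.62607015·10^-34 J·s, c = 2.99792458·10^8 m/s, 1 eV = 1.602176634·10^-19 J.)
Convert to SI: λ = 176 nm = 1.76·10^-7 m.
For a photon p = h/λ, so p = 3.765·10^-27 kg·m/s.
Converting to eV/c: p = 7.045 eV/c ≈ 7.04 eV/c.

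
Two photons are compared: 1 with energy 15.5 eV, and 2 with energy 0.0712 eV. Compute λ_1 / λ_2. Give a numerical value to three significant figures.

4.59e-3

λ_1 = 7.999e-8 m (from energy = 15.5 eV, via λ = hc/E).
λ_2 = 1.741e-5 m (from energy = 0.0712 eV, via λ = hc/E).
Ratio = 7.999e-8 / 1.741e-5 = 4.59e-3.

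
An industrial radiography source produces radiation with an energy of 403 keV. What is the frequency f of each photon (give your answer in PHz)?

9.74 × 10^4 PHz

Use h = 6.62607015 × 10^-34 J·s, 1 eV = 1.602176634 × 10^-19 J.
First convert: E = 403 keV = 6.4568 × 10^-14 J.
Since f = E/h for a photon, f = 9.744 × 10^19 Hz.
Converting to PHz: f = 97440 PHz ≈ 9.74 × 10^4 PHz.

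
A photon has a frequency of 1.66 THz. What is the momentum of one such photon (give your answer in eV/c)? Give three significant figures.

Use h = 6.62607015e-34 J·s, c = 2.99792458e8 m/s, 1 eV = 1.602176634e-19 J.
First convert: f = 1.66 THz = 1.66e12 Hz.
Apply p = hf/c: p = 3.669e-30 kg·m/s.
Converting to eV/c: p = 0.006865 eV/c ≈ 6.87e-3 eV/c.

6.87e-3 eV/c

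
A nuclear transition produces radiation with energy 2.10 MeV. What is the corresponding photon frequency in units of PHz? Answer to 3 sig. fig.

In SI units: E = 2.10 MeV = 3.3646 × 10^-13 J.
Since f = E/h for a photon, f = 5.078 × 10^20 Hz.
Converting to PHz: f = 507800 PHz ≈ 5.08 × 10^5 PHz.

5.08 × 10^5 PHz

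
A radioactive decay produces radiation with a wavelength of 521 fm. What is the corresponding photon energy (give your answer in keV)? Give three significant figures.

Use h = 6.62607015e-34 J·s, c = 2.99792458e8 m/s, 1 eV = 1.602176634e-19 J.
Convert to SI: λ = 521 fm = 5.21e-13 m.
For a photon E = hc/λ, so E = 3.813e-13 J.
Converting to keV: E = 2380 keV ≈ 2380 keV.

2380 keV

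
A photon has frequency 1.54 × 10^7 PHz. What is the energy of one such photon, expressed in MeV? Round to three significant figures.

63.7 MeV

(h = 6.62607015 × 10^-34 J·s, 1 eV = 1.602176634 × 10^-19 J.)
First convert: f = 1.54 × 10^7 PHz = 1.54 × 10^22 Hz.
Since E = hf for a photon, E = 1.020 × 10^-11 J.
Converting to MeV: E = 63.69 MeV ≈ 63.7 MeV.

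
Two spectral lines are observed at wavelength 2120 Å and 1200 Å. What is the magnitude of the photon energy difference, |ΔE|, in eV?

Using E = hc/λ: E₁ = 9.370e-19 J, E₂ = 1.655e-18 J.
|ΔE| = |9.370e-19 − 1.655e-18| = 7.18e-19 J = 4.48 eV.

4.48 eV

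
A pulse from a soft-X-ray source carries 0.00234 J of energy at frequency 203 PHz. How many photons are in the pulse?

Per-photon energy: E = 1.345 × 10^-16 J (from frequency = 203 PHz).
N = E_total / E_photon = 0.00234 J / 1.345 × 10^-16 J = 1.74 × 10^13.

1.74 × 10^13 photons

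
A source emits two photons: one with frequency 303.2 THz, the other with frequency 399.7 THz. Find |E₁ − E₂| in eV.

0.399 eV

Using E = hf: E₁ = 2.0090·10^-19 J, E₂ = 2.6484·10^-19 J.
|ΔE| = |2.0090·10^-19 − 2.6484·10^-19| = 6.39·10^-20 J = 0.399 eV.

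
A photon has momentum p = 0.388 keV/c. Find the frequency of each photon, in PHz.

93.8 PHz

Use h = 6.62607015e-34 J·s, c = 2.99792458e8 m/s, 1 eV = 1.602176634e-19 J.
In SI units: p = 0.388 keV/c = 2.0736e-25 kg·m/s.
Apply f = pc/h: f = 9.382e16 Hz.
Converting to PHz: f = 93.82 PHz ≈ 93.8 PHz.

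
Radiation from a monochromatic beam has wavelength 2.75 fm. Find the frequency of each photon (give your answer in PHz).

1.09e8 PHz

Take c = 2.99792458e8 m/s.
In SI units: λ = 2.75 fm = 2.75e-15 m.
The photon relation is f = c/λ, giving f = 1.090e23 Hz.
Converting to PHz: f = 1.090e8 PHz ≈ 1.09e8 PHz.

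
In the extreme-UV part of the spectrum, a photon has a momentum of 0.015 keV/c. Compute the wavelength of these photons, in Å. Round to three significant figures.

Use h = 6.62607015e-34 J·s, c = 2.99792458e8 m/s, 1 eV = 1.602176634e-19 J.
In SI units: p = 0.015 keV/c = 8.0164e-27 kg·m/s.
Apply λ = h/p: λ = 8.266e-8 m.
Converting to Å: λ = 826.6 Å ≈ 827 Å.

827 Å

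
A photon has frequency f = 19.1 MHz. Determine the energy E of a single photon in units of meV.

Use h = 6.62607015 × 10^-34 J·s, 1 eV = 1.602176634 × 10^-19 J.
Convert to SI: f = 19.1 MHz = 1.91 × 10^7 Hz.
Since E = hf for a photon, E = 1.266 × 10^-26 J.
Converting to meV: E = 7.899 × 10^-5 meV ≈ 7.90 × 10^-5 meV.

7.90 × 10^-5 meV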